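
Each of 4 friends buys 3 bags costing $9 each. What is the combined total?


Cost per person:
3 x $9 = $27
Group total:
4 x $27 = $108

$108


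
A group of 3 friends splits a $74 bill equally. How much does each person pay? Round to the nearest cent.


Total bill: $74
Number of people: 3
Each pays: $74 / 3 = $24.6666... ≈ $24.67

$24.67


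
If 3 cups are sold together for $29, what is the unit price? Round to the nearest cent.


Total cost: $29
Number of items: 3
Unit price: $29 / 3 = $9.6666... ≈ $9.67

$9.67


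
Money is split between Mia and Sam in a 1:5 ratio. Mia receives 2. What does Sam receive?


Find the multiplier:
2 / 1 = 2
Apply to Sam's share:
5 x 2 = 10

10


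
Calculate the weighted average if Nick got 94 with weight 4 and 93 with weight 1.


Weighted sum:
4 x 94 + 1 x 93 = 469
Total weight:
4 + 1 = 5
Weighted average:
469 / 5 = 93.8

93.8


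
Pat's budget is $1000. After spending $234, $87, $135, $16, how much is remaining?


Add up expenses:
$234 + $87 + $135 + $16 = $472
Subtract from budget:
$1000 - $472 = $528

$528


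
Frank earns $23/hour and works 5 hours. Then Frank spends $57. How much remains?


Calculate earnings:
5 x $23 = $115
Subtract spending:
$115 - $57 = $58

$58


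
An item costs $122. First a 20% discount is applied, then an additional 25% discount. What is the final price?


First discount:
20% of $122 = $24.40
Price after first discount:
$122 - $24.40 = $97.60
Second discount:
25% of $97.60 = $24.40
Final price:
$97.60 - $24.40 = $73.20

$73.20


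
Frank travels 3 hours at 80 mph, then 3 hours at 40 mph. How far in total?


Leg 1 distance:
80 x 3 = 240 miles
Leg 2 distance:
40 x 3 = 120 miles
Total distance:
240 + 120 = 360 miles

360 miles


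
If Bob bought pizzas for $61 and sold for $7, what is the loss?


Selling price = $7
Cost price = $61
Loss = cost price - selling price:
Loss = $61 - $7 = $54

$54


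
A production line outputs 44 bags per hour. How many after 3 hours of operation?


Production rate: 44 bags per hour
Time: 3 hours
Total: 44 x 3 = 132 bags

132 bags


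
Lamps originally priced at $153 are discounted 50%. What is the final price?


Calculate the discount amount:
50% of $153 = $76.50
Subtract from original:
$153 - $76.50 = $76.50

$76.50


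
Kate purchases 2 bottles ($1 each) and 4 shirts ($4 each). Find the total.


Cost of bottles:
2 x $1 = $2
Cost of shirts:
4 x $4 = $16
Add both:
$2 + $16 = $18

$18


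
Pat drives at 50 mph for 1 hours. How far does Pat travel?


Use the formula: distance = speed x time
Speed = 50 mph, Time = 1 hours
50 x 1 = 50 miles

50 miles


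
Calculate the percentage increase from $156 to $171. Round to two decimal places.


Find the absolute change:
|171 - 156| = 15
Divide by original and multiply by 100:
15 / 156 x 100 = 9.6153...% ≈ 9.62%

9.62%


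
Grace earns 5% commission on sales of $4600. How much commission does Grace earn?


Convert rate to decimal:
5% = 0.05
Multiply by sales:
$4600 x 0.05 = $230

$230


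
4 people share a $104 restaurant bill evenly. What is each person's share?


Total bill: $104
Number of people: 4
Each pays: $104 / 4 = $26

$26


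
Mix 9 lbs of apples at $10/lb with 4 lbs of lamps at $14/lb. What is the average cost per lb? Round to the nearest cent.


Cost of apples:
9 x $10 = $90
Cost of lamps:
4 x $14 = $56
Total cost: $90 + $56 = $146
Total weight: 13 lbs
Average: $146 / 13 = $11.2307... ≈ $11.23/lb

$11.23/lb


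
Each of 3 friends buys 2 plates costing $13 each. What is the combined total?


Cost per person:
2 x $13 = $26
Group total:
3 x $26 = $78

$78


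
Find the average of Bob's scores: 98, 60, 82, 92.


Add the scores:
98 + 60 + 82 + 92 = 332
Divide by the number of tests:
332 / 4 = 83

83


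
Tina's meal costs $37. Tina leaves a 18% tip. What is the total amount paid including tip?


Calculate the tip:
18% of $37 = $6.66
Add tip to meal cost:
$37 + $6.66 = $43.66

$43.66


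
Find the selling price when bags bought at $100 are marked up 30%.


Calculate the markup amount:
30% of $100 = $30
Add to cost:
$100 + $30 = $130

$130


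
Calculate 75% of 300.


Convert percentage to decimal:
75% = 0.75
Multiply:
300 x 0.75 = 225

225


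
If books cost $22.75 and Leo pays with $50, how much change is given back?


Start with the amount paid:
$50
Subtract the price:
$50 - $22.75 = $27.25

$27.25


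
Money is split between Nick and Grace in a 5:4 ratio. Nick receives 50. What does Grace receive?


Find the multiplier:
50 / 5 = 10
Apply to Grace's share:
4 x 10 = 40

40


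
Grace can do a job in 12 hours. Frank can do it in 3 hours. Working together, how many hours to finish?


Grace's rate: 1/12 of the job per hour
Frank's rate: 1/3 of the job per hour
Combined rate: 1/12 + 1/3 = 5/12 per hour
Time = 1 / (5/12) = 12/5 = 2.4 hours

2.4 hours


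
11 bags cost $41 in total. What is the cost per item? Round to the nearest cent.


Total cost: $41
Number of items: 11
Unit price: $41 / 11 = $3.7272... ≈ $3.73

$3.73


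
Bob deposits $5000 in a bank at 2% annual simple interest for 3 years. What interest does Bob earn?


Use the formula I = P x R x T / 100
P x R x T = 5000 x 2 x 3 = 30000
I = 30000 / 100 = $300

$300


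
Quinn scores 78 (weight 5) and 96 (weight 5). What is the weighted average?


Weighted sum:
5 x 78 + 5 x 96 = 870
Total weight:
5 + 5 = 10
Weighted average:
870 / 10 = 87

87


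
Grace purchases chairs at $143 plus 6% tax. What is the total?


Calculate the tax:
6% of $143 = $8.58
Add tax to price:
$143 + $8.58 = $151.58

$151.58


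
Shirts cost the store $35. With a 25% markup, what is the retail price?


Calculate the markup amount:
25% of $35 = $8.75
Add to cost:
$35 + $8.75 = $43.75

$43.75


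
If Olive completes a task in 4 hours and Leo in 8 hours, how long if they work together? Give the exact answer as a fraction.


Olive's rate: 1/4 of the job per hour
Leo's rate: 1/8 of the job per hour
Combined rate: 1/4 + 1/8 = 3/8 per hour
Time = 1 / (3/8) = 8/3 hours (≈ 2.67 hours)

8/3 hours


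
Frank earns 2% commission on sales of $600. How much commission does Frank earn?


Convert rate to decimal:
2% = 0.02
Multiply by sales:
$600 x 0.02 = $12

$12


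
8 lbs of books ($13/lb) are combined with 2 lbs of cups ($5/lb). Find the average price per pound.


Cost of books:
8 x $13 = $104
Cost of cups:
2 x $5 = $10
Total cost: $104 + $10 = $114
Total weight: 10 lbs
Average: $114 / 10 = $11.40/lb

$11.40/lb


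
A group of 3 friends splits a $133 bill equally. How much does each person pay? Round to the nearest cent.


Total bill: $133
Number of people: 3
Each pays: $133 / 3 = $44.3333... ≈ $44.33

$44.33


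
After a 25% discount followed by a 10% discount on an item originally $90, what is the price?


First discount:
25% of $90 = $22.50
Price after first discount:
$90 - $22.50 = $67.50
Second discount:
10% of $67.50 = $6.75
Final price:
$67.50 - $6.75 = $60.75

$60.75


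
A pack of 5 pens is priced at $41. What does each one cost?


Total cost: $41
Number of items: 5
Unit price: $41 / 5 = $8.20

$8.20


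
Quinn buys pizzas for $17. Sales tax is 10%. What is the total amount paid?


Calculate the tax:
10% of $17 = $1.70
Add tax to price:
$17 + $1.70 = $18.70

$18.70


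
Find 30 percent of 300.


Convert percentage to decimal:
30% = 0.3
Multiply:
300 x 0.3 = 90

90


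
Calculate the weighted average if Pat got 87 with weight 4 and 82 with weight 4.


Weighted sum:
4 x 87 + 4 x 82 = 676
Total weight:
4 + 4 = 8
Weighted average:
676 / 8 = 84.5

84.5


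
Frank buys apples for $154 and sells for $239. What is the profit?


Selling price = $239
Cost price = $154
Profit = selling price - cost price:
Profit = $239 - $154 = $85

$85


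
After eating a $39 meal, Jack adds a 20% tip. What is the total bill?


Calculate the tip:
20% of $39 = $7.80
Add tip to meal cost:
$39 + $7.80 = $46.80

$46.80


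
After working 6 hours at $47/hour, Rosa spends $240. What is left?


Calculate earnings:
6 x $47 = $282
Subtract spending:
$282 - $240 = $42

$42


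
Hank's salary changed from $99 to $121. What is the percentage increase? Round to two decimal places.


Find the absolute change:
|121 - 99| = 22
Divide by original and multiply by 100:
22 / 99 x 100 = 22.2222...% ≈ 22.22%

22.22%


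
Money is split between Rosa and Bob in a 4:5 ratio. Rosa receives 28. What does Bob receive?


Find the multiplier:
28 / 4 = 7
Apply to Bob's share:
5 x 7 = 35

35


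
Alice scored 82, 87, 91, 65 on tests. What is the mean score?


Add the scores:
82 + 87 + 91 + 65 = 325
Divide by the number of tests:
325 / 4 = 81.25

81.25


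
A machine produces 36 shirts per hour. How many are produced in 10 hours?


Production rate: 36 shirts per hour
Time: 10 hours
Total: 36 x 10 = 360 shirts

360 shirts


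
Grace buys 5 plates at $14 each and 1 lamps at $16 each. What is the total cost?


Cost of plates:
5 x $14 = $70
Cost of lamps:
1 x $16 = $16
Add both:
$70 + $16 = $86

$86


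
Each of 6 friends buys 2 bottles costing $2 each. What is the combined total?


Cost per person:
2 x $2 = $4
Group total:
6 x $4 = $24

$24


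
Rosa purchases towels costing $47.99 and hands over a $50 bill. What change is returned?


Start with the amount paid:
$50
Subtract the price:
$50 - $47.99 = $2.01

$2.01


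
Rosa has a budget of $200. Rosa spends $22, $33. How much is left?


Add up expenses:
$22 + $33 = $55
Subtract from budget:
$200 - $55 = $145

$145


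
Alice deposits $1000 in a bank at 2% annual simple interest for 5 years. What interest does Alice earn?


Use the formula I = P x R x T / 100
P x R x T = 1000 x 2 x 5 = 10000
I = 10000 / 100 = $100

$100


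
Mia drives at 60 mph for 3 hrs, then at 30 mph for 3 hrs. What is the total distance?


Leg 1 distance:
60 x 3 = 180 miles
Leg 2 distance:
30 x 3 = 90 miles
Total distance:
180 + 90 = 270 miles

270 miles


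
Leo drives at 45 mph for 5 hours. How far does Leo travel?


Use the formula: distance = speed x time
Speed = 45 mph, Time = 5 hours
45 x 5 = 225 miles

225 miles


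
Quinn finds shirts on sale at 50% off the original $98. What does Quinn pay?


Calculate the discount amount:
50% of $98 = $49
Subtract from original:
$98 - $49 = $49

$49


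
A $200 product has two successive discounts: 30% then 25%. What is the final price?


First discount:
30% of $200 = $60
Price after first discount:
$200 - $60 = $140
Second discount:
25% of $140 = $35
Final price:
$140 - $35 = $105

$105


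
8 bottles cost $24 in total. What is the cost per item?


Total cost: $24
Number of items: 8
Unit price: $24 / 8 = $3

$3


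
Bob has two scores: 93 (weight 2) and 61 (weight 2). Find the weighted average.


Weighted sum:
2 x 93 + 2 x 61 = 308
Total weight:
2 + 2 = 4
Weighted average:
308 / 4 = 77

77


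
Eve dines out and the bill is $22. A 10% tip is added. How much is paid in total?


Calculate the tip:
10% of $22 = $2.20
Add tip to meal cost:
$22 + $2.20 = $24.20

$24.20


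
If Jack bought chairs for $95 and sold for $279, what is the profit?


Selling price = $279
Cost price = $95
Profit = selling price - cost price:
Profit = $279 - $95 = $184

$184


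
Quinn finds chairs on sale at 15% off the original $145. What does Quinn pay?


Calculate the discount amount:
15% of $145 = $21.75
Subtract from original:
$145 - $21.75 = $123.25

$123.25


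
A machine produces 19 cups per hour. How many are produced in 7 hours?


Production rate: 19 cups per hour
Time: 7 hours
Total: 19 x 7 = 133 cups

133 cups


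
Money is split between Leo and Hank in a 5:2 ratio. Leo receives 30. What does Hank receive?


Find the multiplier:
30 / 5 = 6
Apply to Hank's share:
2 x 6 = 12

12


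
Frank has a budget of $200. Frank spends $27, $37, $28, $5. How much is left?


Add up expenses:
$27 + $37 + $28 + $5 = $97
Subtract from budget:
$200 - $97 = $103

$103


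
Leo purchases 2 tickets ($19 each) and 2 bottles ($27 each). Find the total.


Cost of tickets:
2 x $19 = $38
Cost of bottles:
2 x $27 = $54
Add both:
$38 + $54 = $92

$92


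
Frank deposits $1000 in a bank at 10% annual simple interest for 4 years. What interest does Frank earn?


Use the formula I = P x R x T / 100
P x R x T = 1000 x 10 x 4 = 40000
I = 40000 / 100 = $400

$400


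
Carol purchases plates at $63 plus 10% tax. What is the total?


Calculate the tax:
10% of $63 = $6.30
Add tax to price:
$63 + $6.30 = $69.30

$69.30


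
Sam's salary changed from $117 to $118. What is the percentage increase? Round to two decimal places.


Find the absolute change:
|118 - 117| = 1
Divide by original and multiply by 100:
1 / 117 x 100 = 0.8547...% ≈ 0.85%

0.85%


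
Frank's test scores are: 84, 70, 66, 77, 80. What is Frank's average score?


Add the scores:
84 + 70 + 66 + 77 + 80 = 377
Divide by the number of tests:
377 / 5 = 75.4

75.4


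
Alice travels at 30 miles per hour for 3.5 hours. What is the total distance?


Use the formula: distance = speed x time
Speed = 30 mph, Time = 3.5 hours
30 x 3.5 = 105 miles

105 miles


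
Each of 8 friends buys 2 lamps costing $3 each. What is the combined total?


Cost per person:
2 x $3 = $6
Group total:
8 x $6 = $48

$48


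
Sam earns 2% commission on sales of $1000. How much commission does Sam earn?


Convert rate to decimal:
2% = 0.02
Multiply by sales:
$1000 x 0.02 = $20

$20


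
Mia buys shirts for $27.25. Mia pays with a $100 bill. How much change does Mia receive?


Start with the amount paid:
$100
Subtract the price:
$100 - $27.25 = $72.75

$72.75


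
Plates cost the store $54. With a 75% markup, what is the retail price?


Calculate the markup amount:
75% of $54 = $40.50
Add to cost:
$54 + $40.50 = $94.50

$94.50


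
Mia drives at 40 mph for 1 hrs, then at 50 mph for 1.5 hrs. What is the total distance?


Leg 1 distance:
40 x 1 = 40 miles
Leg 2 distance:
50 x 1.5 = 75 miles
Total distance:
40 + 75 = 115 miles

115 miles


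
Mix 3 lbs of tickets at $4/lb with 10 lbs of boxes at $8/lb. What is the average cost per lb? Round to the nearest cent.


Cost of tickets:
3 x $4 = $12
Cost of boxes:
10 x $8 = $80
Total cost: $12 + $80 = $92
Total weight: 13 lbs
Average: $92 / 13 = $7.0769... ≈ $7.08/lb

$7.08/lb


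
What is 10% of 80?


Convert percentage to decimal:
10% = 0.1
Multiply:
80 x 0.1 = 8

8


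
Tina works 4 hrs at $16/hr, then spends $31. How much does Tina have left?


Calculate earnings:
4 x $16 = $64
Subtract spending:
$64 - $31 = $33

$33


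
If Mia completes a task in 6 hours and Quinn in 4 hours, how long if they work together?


Mia's rate: 1/6 of the job per hour
Quinn's rate: 1/4 of the job per hour
Combined rate: 1/6 + 1/4 = 5/12 per hour
Time = 1 / (5/12) = 12/5 = 2.4 hours

2.4 hours


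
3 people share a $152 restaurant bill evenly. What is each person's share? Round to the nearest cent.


Total bill: $152
Number of people: 3
Each pays: $152 / 3 = $50.6666... ≈ $50.67

$50.67


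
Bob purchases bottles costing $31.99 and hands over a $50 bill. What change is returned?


Start with the amount paid:
$50
Subtract the price:
$50 - $31.99 = $18.01

$18.01


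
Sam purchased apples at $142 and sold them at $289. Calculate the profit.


Selling price = $289
Cost price = $142
Profit = selling price - cost price:
Profit = $289 - $142 = $147

$147


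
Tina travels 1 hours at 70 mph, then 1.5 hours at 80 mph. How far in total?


Leg 1 distance:
70 x 1 = 70 miles
Leg 2 distance:
80 x 1.5 = 120 miles
Total distance:
70 + 120 = 190 miles

190 miles


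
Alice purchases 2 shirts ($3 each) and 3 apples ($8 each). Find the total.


Cost of shirts:
2 x $3 = $6
Cost of apples:
3 x $8 = $24
Add both:
$6 + $24 = $30

$30


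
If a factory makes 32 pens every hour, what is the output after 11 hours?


Production rate: 32 pens per hour
Time: 11 hours
Total: 32 x 11 = 352 pens

352 pens


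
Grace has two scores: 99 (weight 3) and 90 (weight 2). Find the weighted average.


Weighted sum:
3 x 99 + 2 x 90 = 477
Total weight:
3 + 2 = 5
Weighted average:
477 / 5 = 95.4

95.4


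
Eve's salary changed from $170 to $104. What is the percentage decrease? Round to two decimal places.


Find the absolute change:
|104 - 170| = 66
Divide by original and multiply by 100:
66 / 170 x 100 = 38.8235...% ≈ 38.82%

38.82%


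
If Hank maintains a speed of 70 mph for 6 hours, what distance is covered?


Use the formula: distance = speed x time
Speed = 70 mph, Time = 6 hours
70 x 6 = 420 miles

420 miles


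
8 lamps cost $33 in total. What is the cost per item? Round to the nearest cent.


Total cost: $33
Number of items: 8
Unit price: $33 / 8 = $4.125 ≈ $4.13

$4.13


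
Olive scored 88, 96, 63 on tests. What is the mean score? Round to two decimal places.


Add the scores:
88 + 96 + 63 = 247
Divide by the number of tests:
247 / 3 = 82.3333... ≈ 82.33

82.33


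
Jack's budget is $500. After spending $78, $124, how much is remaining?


Add up expenses:
$78 + $124 = $202
Subtract from budget:
$500 - $202 = $298

$298


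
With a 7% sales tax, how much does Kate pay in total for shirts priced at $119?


Calculate the tax:
7% of $119 = $8.33
Add tax to price:
$119 + $8.33 = $127.33

$127.33


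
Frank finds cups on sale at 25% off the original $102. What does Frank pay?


Calculate the discount amount:
25% of $102 = $25.50
Subtract from original:
$102 - $25.50 = $76.50

$76.50


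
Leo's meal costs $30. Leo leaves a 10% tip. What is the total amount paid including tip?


Calculate the tip:
10% of $30 = $3
Add tip to meal cost:
$30 + $3 = $33

$33


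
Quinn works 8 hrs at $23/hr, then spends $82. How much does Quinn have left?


Calculate earnings:
8 x $23 = $184
Subtract spending:
$184 - $82 = $102

$102


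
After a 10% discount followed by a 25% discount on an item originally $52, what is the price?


First discount:
10% of $52 = $5.20
Price after first discount:
$52 - $5.20 = $46.80
Second discount:
25% of $46.80 = $11.70
Final price:
$46.80 - $11.70 = $35.10

$35.10


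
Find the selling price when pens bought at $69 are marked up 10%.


Calculate the markup amount:
10% of $69 = $6.90
Add to cost:
$69 + $6.90 = $75.90

$75.90


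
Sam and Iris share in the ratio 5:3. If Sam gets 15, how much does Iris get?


Find the multiplier:
15 / 5 = 3
Apply to Iris's share:
3 x 3 = 9

9


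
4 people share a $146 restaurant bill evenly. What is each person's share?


Total bill: $146
Number of people: 4
Each pays: $146 / 4 = $36.50

$36.50


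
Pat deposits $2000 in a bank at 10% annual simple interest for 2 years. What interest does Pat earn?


Use the formula I = P x R x T / 100
P x R x T = 2000 x 10 x 2 = 40000
I = 40000 / 100 = $400

$400


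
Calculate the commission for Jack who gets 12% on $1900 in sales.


Convert rate to decimal:
12% = 0.12
Multiply by sales:
$1900 x 0.12 = $228

$228


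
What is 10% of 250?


Convert percentage to decimal:
10% = 0.1
Multiply:
250 x 0.1 = 25

25


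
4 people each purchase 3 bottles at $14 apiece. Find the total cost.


Cost per person:
3 x $14 = $42
Group total:
4 x $42 = $168

$168


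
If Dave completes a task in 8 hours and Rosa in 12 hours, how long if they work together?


Dave's rate: 1/8 of the job per hour
Rosa's rate: 1/12 of the job per hour
Combined rate: 1/8 + 1/12 = 5/24 per hour
Time = 1 / (5/24) = 24/5 = 4.8 hours

4.8 hours


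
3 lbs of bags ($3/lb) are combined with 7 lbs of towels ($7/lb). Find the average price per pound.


Cost of bags:
3 x $3 = $9
Cost of towels:
7 x $7 = $49
Total cost: $9 + $49 = $58
Total weight: 10 lbs
Average: $58 / 10 = $5.80/lb

$5.80/lb


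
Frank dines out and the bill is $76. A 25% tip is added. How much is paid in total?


Calculate the tip:
25% of $76 = $19
Add tip to meal cost:
$76 + $19 = $95

$95


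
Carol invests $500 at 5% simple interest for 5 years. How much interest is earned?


Use the formula I = P x R x T / 100
P x R x T = 500 x 5 x 5 = 12500
I = 12500 / 100 = $125

$125


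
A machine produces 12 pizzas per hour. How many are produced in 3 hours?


Production rate: 12 pizzas per hour
Time: 3 hours
Total: 12 x 3 = 36 pizzas

36 pizzas


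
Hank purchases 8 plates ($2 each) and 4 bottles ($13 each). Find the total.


Cost of plates:
8 x $2 = $16
Cost of bottles:
4 x $13 = $52
Add both:
$16 + $52 = $68

$68


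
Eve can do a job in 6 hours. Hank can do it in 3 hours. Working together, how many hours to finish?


Eve's rate: 1/6 of the job per hour
Hank's rate: 1/3 of the job per hour
Combined rate: 1/6 + 1/3 = 1/2 per hour
Time = 1 / (1/2) = 2 hours

2 hours


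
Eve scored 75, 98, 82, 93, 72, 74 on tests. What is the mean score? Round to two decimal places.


Add the scores:
75 + 98 + 82 + 93 + 72 + 74 = 494
Divide by the number of tests:
494 / 6 = 82.3333... ≈ 82.33

82.33


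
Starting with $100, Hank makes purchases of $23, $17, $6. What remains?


Add up expenses:
$23 + $17 + $6 = $46
Subtract from budget:
$100 - $46 = $54

$54


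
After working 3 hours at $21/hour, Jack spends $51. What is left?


Calculate earnings:
3 x $21 = $63
Subtract spending:
$63 - $51 = $12

$12


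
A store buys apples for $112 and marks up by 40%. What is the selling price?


Calculate the markup amount:
40% of $112 = $44.80
Add to cost:
$112 + $44.80 = $156.80

$156.80


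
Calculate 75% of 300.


Convert percentage to decimal:
75% = 0.75
Multiply:
300 x 0.75 = 225

225


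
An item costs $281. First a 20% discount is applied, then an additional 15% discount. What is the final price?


First discount:
20% of $281 = $56.20
Price after first discount:
$281 - $56.20 = $224.80
Second discount:
15% of $224.80 = $33.72
Final price:
$224.80 - $33.72 = $191.08

$191.08


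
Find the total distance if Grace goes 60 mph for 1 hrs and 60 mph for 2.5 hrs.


Leg 1 distance:
60 x 1 = 60 miles
Leg 2 distance:
60 x 2.5 = 150 miles
Total distance:
60 + 150 = 210 miles

210 miles


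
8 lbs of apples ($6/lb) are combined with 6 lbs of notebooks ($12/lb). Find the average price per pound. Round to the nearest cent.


Cost of apples:
8 x $6 = $48
Cost of notebooks:
6 x $12 = $72
Total cost: $48 + $72 = $120
Total weight: 14 lbs
Average: $120 / 14 = $8.5714... ≈ $8.57/lb

$8.57/lb


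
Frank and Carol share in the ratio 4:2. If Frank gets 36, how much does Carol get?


Find the multiplier:
36 / 4 = 9
Apply to Carol's share:
2 x 9 = 18

18


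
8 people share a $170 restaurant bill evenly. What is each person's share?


Total bill: $170
Number of people: 8
Each pays: $170 / 8 = $21.25

$21.25


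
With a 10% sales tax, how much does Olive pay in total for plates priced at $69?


Calculate the tax:
10% of $69 = $6.90
Add tax to price:
$69 + $6.90 = $75.90

$75.90


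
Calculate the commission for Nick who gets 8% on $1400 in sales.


Convert rate to decimal:
8% = 0.08
Multiply by sales:
$1400 x 0.08 = $112

$112


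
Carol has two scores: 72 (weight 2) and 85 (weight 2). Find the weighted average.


Weighted sum:
2 x 72 + 2 x 85 = 314
Total weight:
2 + 2 = 4
Weighted average:
314 / 4 = 78.5

78.5


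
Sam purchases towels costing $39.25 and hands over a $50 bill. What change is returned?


Start with the amount paid:
$50
Subtract the price:
$50 - $39.25 = $10.75

$10.75


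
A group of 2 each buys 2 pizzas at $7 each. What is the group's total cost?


Cost per person:
2 x $7 = $14
Group total:
2 x $14 = $28

$28


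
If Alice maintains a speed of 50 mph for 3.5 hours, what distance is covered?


Use the formula: distance = speed x time
Speed = 50 mph, Time = 3.5 hours
50 x 3.5 = 175 miles

175 miles


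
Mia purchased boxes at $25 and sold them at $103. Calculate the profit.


Selling price = $103
Cost price = $25
Profit = selling price - cost price:
Profit = $103 - $25 = $78

$78


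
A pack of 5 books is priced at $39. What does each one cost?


Total cost: $39
Number of items: 5
Unit price: $39 / 5 = $7.80

$7.80


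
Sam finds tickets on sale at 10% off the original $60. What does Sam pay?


Calculate the discount amount:
10% of $60 = $6
Subtract from original:
$60 - $6 = $54

$54


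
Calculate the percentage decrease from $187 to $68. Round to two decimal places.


Find the absolute change:
|68 - 187| = 119
Divide by original and multiply by 100:
119 / 187 x 100 = 63.6363...% ≈ 63.64%

63.64%


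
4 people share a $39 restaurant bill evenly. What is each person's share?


Total bill: $39
Number of people: 4
Each pays: $39 / 4 = $9.75

$9.75


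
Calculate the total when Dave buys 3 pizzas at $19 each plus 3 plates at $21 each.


Cost of pizzas:
3 x $19 = $57
Cost of plates:
3 x $21 = $63
Add both:
$57 + $63 = $120

$120


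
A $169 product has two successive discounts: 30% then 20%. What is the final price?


First discount:
30% of $169 = $50.70
Price after first discount:
$169 - $50.70 = $118.30
Second discount:
20% of $118.30 = $23.66
Final price:
$118.30 - $23.66 = $94.64

$94.64


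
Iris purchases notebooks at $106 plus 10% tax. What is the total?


Calculate the tax:
10% of $106 = $10.60
Add tax to price:
$106 + $10.60 = $116.60

$116.60


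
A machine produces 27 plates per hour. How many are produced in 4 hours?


Production rate: 27 plates per hour
Time: 4 hours
Total: 27 x 4 = 108 plates

108 plates


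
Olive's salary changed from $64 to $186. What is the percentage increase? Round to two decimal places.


Find the absolute change:
|186 - 64| = 122
Divide by original and multiply by 100:
122 / 64 x 100 = 190.625% ≈ 190.63%

190.63%


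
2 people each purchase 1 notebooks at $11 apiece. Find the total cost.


Cost per person:
1 x $11 = $11
Group total:
2 x $11 = $22

$22


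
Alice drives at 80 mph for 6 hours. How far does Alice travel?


Use the formula: distance = speed x time
Speed = 80 mph, Time = 6 hours
80 x 6 = 480 miles

480 miles


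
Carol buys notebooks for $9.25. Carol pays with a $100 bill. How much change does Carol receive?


Start with the amount paid:
$100
Subtract the price:
$100 - $9.25 = $90.75

$90.75


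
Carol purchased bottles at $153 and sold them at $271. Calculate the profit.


Selling price = $271
Cost price = $153
Profit = selling price - cost price:
Profit = $271 - $153 = $118

$118


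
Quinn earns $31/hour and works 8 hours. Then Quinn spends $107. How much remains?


Calculate earnings:
8 x $31 = $248
Subtract spending:
$248 - $107 = $141

$141


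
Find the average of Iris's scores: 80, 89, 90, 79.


Add the scores:
80 + 89 + 90 + 79 = 338
Divide by the number of tests:
338 / 4 = 84.5

84.5


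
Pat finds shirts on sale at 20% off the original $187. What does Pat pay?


Calculate the discount amount:
20% of $187 = $37.40
Subtract from original:
$187 - $37.40 = $149.60

$149.60


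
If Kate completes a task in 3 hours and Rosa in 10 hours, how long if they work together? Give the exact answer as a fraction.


Kate's rate: 1/3 of the job per hour
Rosa's rate: 1/10 of the job per hour
Combined rate: 1/3 + 1/10 = 13/30 per hour
Time = 1 / (13/30) = 30/13 hours (≈ 2.31 hours)

30/13 hours


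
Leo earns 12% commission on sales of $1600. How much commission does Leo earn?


Convert rate to decimal:
12% = 0.12
Multiply by sales:
$1600 x 0.12 = $192

$192


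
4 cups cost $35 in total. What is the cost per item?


Total cost: $35
Number of items: 4
Unit price: $35 / 4 = $8.75

$8.75


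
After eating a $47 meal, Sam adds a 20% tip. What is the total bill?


Calculate the tip:
20% of $47 = $9.40
Add tip to meal cost:
$47 + $9.40 = $56.40

$56.40


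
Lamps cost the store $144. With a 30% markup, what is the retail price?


Calculate the markup amount:
30% of $144 = $43.20
Add to cost:
$144 + $43.20 = $187.20

$187.20


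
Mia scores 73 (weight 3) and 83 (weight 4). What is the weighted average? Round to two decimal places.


Weighted sum:
3 x 73 + 4 x 83 = 551
Total weight:
3 + 4 = 7
Weighted average:
551 / 7 = 78.7142... ≈ 78.71

78.71


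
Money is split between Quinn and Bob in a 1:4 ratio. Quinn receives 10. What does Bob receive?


Find the multiplier:
10 / 1 = 10
Apply to Bob's share:
4 x 10 = 40

40


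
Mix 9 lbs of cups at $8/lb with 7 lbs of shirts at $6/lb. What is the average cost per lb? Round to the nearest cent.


Cost of cups:
9 x $8 = $72
Cost of shirts:
7 x $6 = $42
Total cost: $72 + $42 = $114
Total weight: 16 lbs
Average: $114 / 16 = $7.125 ≈ $7.13/lb

$7.13/lb


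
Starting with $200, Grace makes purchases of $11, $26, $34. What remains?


Add up expenses:
$11 + $26 + $34 = $71
Subtract from budget:
$200 - $71 = $129

$129


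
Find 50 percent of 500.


Convert percentage to decimal:
50% = 0.5
Multiply:
500 x 0.5 = 250

250


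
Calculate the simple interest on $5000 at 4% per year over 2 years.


Use the formula I = P x R x T / 100
P x R x T = 5000 x 4 x 2 = 40000
I = 40000 / 100 = $400

$400


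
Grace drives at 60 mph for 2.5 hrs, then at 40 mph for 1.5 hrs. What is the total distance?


Leg 1 distance:
60 x 2.5 = 150 miles
Leg 2 distance:
40 x 1.5 = 60 miles
Total distance:
150 + 60 = 210 miles

210 miles


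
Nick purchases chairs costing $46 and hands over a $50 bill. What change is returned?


Start with the amount paid:
$50
Subtract the price:
$50 - $46 = $4

$4


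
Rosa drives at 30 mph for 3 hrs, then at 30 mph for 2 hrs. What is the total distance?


Leg 1 distance:
30 x 3 = 90 miles
Leg 2 distance:
30 x 2 = 60 miles
Total distance:
90 + 60 = 150 miles

150 miles


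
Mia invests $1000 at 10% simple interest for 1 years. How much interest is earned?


Use the formula I = P x R x T / 100
P x R x T = 1000 x 10 x 1 = 10000
I = 10000 / 100 = $100

$100


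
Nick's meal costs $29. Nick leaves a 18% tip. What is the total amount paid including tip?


Calculate the tip:
18% of $29 = $5.22
Add tip to meal cost:
$29 + $5.22 = $34.22

$34.22


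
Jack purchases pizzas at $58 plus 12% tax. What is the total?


Calculate the tax:
12% of $58 = $6.96
Add tax to price:
$58 + $6.96 = $64.96

$64.96


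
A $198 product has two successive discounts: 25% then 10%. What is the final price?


First discount:
25% of $198 = $49.50
Price after first discount:
$198 - $49.50 = $148.50
Second discount:
10% of $148.50 = $14.85
Final price:
$148.50 - $14.85 = $133.65

$133.65


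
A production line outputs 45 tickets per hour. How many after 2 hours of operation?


Production rate: 45 tickets per hour
Time: 2 hours
Total: 45 x 2 = 90 tickets

90 tickets


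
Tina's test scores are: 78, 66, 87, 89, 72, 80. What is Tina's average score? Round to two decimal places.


Add the scores:
78 + 66 + 87 + 89 + 72 + 80 = 472
Divide by the number of tests:
472 / 6 = 78.6666... ≈ 78.67

78.67


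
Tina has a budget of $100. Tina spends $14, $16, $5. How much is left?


Add up expenses:
$14 + $16 + $5 = $35
Subtract from budget:
$100 - $35 = $65

$65


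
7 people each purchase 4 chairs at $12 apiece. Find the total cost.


Cost per person:
4 x $12 = $48
Group total:
7 x $48 = $336

$336


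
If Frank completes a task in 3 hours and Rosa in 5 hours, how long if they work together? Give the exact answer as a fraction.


Frank's rate: 1/3 of the job per hour
Rosa's rate: 1/5 of the job per hour
Combined rate: 1/3 + 1/5 = 8/15 per hour
Time = 1 / (8/15) = 15/8 hours (≈ 1.88 hours)

15/8 hours


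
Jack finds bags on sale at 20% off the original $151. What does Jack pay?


Calculate the discount amount:
20% of $151 = $30.20
Subtract from original:
$151 - $30.20 = $120.80

$120.80


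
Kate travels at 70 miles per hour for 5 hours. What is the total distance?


Use the formula: distance = speed x time
Speed = 70 mph, Time = 5 hours
70 x 5 = 350 miles

350 miles


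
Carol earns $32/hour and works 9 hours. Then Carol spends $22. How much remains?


Calculate earnings:
9 x $32 = $288
Subtract spending:
$288 - $22 = $266

$266


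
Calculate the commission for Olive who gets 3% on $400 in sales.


Convert rate to decimal:
3% = 0.03
Multiply by sales:
$400 x 0.03 = $12

$12


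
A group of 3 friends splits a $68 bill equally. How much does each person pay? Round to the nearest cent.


Total bill: $68
Number of people: 3
Each pays: $68 / 3 = $22.6666... ≈ $22.67

$22.67


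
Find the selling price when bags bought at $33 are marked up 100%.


Calculate the markup amount:
100% of $33 = $33
Add to cost:
$33 + $33 = $66

$66


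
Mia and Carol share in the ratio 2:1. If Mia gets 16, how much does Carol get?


Find the multiplier:
16 / 2 = 8
Apply to Carol's share:
1 x 8 = 8

8


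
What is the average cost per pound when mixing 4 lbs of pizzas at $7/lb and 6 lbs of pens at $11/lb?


Cost of pizzas:
4 x $7 = $28
Cost of pens:
6 x $11 = $66
Total cost: $28 + $66 = $94
Total weight: 10 lbs
Average: $94 / 10 = $9.40/lb

$9.40/lb


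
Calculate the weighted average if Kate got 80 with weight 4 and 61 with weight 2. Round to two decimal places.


Weighted sum:
4 x 80 + 2 x 61 = 442
Total weight:
4 + 2 = 6
Weighted average:
442 / 6 = 73.6666... ≈ 73.67

73.67


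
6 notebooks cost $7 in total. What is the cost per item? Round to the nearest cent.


Total cost: $7
Number of items: 6
Unit price: $7 / 6 = $1.1666... ≈ $1.17

$1.17


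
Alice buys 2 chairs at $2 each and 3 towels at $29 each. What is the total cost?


Cost of chairs:
2 x $2 = $4
Cost of towels:
3 x $29 = $87
Add both:
$4 + $87 = $91

$91


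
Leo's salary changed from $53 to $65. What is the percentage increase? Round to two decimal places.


Find the absolute change:
|65 - 53| = 12
Divide by original and multiply by 100:
12 / 53 x 100 = 22.6415...% ≈ 22.64%

22.64%


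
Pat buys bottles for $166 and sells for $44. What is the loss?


Selling price = $44
Cost price = $166
Loss = cost price - selling price:
Loss = $166 - $44 = $122

$122


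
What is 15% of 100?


Convert percentage to decimal:
15% = 0.15
Multiply:
100 x 0.15 = 15

15


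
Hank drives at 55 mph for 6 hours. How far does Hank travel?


Use the formula: distance = speed x time
Speed = 55 mph, Time = 6 hours
55 x 6 = 330 miles

330 miles


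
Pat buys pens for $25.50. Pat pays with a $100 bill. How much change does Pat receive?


Start with the amount paid:
$100
Subtract the price:
$100 - $25.50 = $74.50

$74.50


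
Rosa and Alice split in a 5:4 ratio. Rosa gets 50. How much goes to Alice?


Find the multiplier:
50 / 5 = 10
Apply to Alice's share:
4 x 10 = 40

40


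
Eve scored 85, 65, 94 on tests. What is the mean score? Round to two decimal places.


Add the scores:
85 + 65 + 94 = 244
Divide by the number of tests:
244 / 3 = 81.3333... ≈ 81.33

81.33


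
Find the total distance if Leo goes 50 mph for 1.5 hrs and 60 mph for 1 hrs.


Leg 1 distance:
50 x 1.5 = 75 miles
Leg 2 distance:
60 x 1 = 60 miles
Total distance:
75 + 60 = 135 miles

135 miles


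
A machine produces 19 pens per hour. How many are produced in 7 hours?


Production rate: 19 pens per hour
Time: 7 hours
Total: 19 x 7 = 133 pens

133 pens


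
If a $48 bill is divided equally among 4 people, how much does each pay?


Total bill: $48
Number of people: 4
Each pays: $48 / 4 = $12

$12


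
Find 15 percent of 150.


Convert percentage to decimal:
15% = 0.15
Multiply:
150 x 0.15 = 22.5

22.5


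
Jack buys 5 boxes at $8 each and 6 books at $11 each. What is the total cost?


Cost of boxes:
5 x $8 = $40
Cost of books:
6 x $11 = $66
Add both:
$40 + $66 = $106

$106


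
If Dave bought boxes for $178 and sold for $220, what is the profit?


Selling price = $220
Cost price = $178
Profit = selling price - cost price:
Profit = $220 - $178 = $42

$42


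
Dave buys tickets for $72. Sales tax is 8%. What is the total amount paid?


Calculate the tax:
8% of $72 = $5.76
Add tax to price:
$72 + $5.76 = $77.76

$77.76


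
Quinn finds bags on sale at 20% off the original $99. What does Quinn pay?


Calculate the discount amount:
20% of $99 = $19.80
Subtract from original:
$99 - $19.80 = $79.20

$79.20


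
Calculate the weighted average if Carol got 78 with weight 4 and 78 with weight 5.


Weighted sum:
4 x 78 + 5 x 78 = 702
Total weight:
4 + 5 = 9
Weighted average:
702 / 9 = 78

78


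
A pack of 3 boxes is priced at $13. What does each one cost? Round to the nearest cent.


Total cost: $13
Number of items: 3
Unit price: $13 / 3 = $4.3333... ≈ $4.33

$4.33


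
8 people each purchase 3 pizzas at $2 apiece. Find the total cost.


Cost per person:
3 x $2 = $6
Group total:
8 x $6 = $48

$48


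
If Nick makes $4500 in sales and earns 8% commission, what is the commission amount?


Convert rate to decimal:
8% = 0.08
Multiply by sales:
$4500 x 0.08 = $360

$360


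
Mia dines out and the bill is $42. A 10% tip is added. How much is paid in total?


Calculate the tip:
10% of $42 = $4.20
Add tip to meal cost:
$42 + $4.20 = $46.20

$46.20


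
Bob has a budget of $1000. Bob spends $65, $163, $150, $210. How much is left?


Add up expenses:
$65 + $163 + $150 + $210 = $588
Subtract from budget:
$1000 - $588 = $412

$412


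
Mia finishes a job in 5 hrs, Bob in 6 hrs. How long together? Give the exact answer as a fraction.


Mia's rate: 1/5 of the job per hour
Bob's rate: 1/6 of the job per hour
Combined rate: 1/5 + 1/6 = 11/30 per hour
Time = 1 / (11/30) = 30/11 hours (≈ 2.73 hours)

30/11 hours


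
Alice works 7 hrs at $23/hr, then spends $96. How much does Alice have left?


Calculate earnings:
7 x $23 = $161
Subtract spending:
$161 - $96 = $65

$65


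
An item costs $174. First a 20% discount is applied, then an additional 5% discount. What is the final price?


First discount:
20% of $174 = $34.80
Price after first discount:
$174 - $34.80 = $139.20
Second discount:
5% of $139.20 = $6.96
Final price:
$139.20 - $6.96 = $132.24

$132.24


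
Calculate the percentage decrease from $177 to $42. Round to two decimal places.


Find the absolute change:
|42 - 177| = 135
Divide by original and multiply by 100:
135 / 177 x 100 = 76.2711...% ≈ 76.27%

76.27%


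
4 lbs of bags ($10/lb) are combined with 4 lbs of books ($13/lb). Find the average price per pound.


Cost of bags:
4 x $10 = $40
Cost of books:
4 x $13 = $52
Total cost: $40 + $52 = $92
Total weight: 8 lbs
Average: $92 / 8 = $11.50/lb

$11.50/lb


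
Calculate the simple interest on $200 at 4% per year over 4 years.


Use the formula I = P x R x T / 100
P x R x T = 200 x 4 x 4 = 3200
I = 3200 / 100 = $32

$32


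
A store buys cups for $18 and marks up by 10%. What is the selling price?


Calculate the markup amount:
10% of $18 = $1.80
Add to cost:
$18 + $1.80 = $19.80

$19.80


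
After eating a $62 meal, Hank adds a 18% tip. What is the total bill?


Calculate the tip:
18% of $62 = $11.16
Add tip to meal cost:
$62 + $11.16 = $73.16

$73.16


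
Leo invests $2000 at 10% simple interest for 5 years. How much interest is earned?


Use the formula I = P x R x T / 100
P x R x T = 2000 x 10 x 5 = 100000
I = 100000 / 100 = $1000

$1000
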